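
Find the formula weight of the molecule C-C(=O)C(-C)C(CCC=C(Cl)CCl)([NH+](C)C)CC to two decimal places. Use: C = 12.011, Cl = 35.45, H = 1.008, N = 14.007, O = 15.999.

Molecular formula: C14H26Cl2NO+.
M = 14×12.011 + 2×35.45 + 26×1.008 + 1×14.007 + 1×15.999 = 295.27 g/mol.

295.27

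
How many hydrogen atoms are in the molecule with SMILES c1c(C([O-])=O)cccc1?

Hydrogens are implicit in SMILES; fill each atom to its normal valence:
  5 × C (aromatic): 1 H each → 5
  1 × C (aromatic): no H
  1 × C: no H
  1 × O: no H
  1 × O (charge -1): no H
  Total hydrogens = 5.

5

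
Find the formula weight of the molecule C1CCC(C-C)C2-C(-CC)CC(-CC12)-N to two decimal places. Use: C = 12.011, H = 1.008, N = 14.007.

Molecular formula: C14H27N.
M = 14×12.011 + 27×1.008 + 1×14.007 = 209.38 g/mol.

209.38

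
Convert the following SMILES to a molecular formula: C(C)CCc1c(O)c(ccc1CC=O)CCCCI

C16H23IO2

Heavy atoms from the SMILES: 16 C, 1 I, 2 O.
Implicit hydrogens by atom environment:
  8 × C: 2 H each → 16
  4 × C (aromatic): no H
  2 × C (aromatic): 1 H each → 2
  1 × C: 3 H
  1 × C: 1 H
  1 × I: no H
  1 × O: 1 H
  1 × O: no H
  Total hydrogens = 23.
Molecular formula: C16H23IO2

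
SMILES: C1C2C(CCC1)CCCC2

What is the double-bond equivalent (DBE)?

Molecular formula from the SMILES: C10H18.
DoU = (2C + 2 + N − H − X)/2 = (2·10 + 2 + 0 − 18 − 0)/2 = 4/2 = 2.
(Structurally: 2 ring(s) + 0 π bond(s) = 2.)

2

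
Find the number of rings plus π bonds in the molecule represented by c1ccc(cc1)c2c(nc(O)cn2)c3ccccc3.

12

Molecular formula from the SMILES: C16H12N2O.
DoU = (2C + 2 + N − H − X)/2 = (2·16 + 2 + 2 − 12 − 0)/2 = 24/2 = 12.
(Structurally: 3 ring(s) + 9 π bond(s) = 12.)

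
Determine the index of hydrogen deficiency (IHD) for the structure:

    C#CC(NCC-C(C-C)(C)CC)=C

Molecular formula from the SMILES: C12H21N.
DoU = (2C + 2 + N − H − X)/2 = (2·12 + 2 + 1 − 21 − 0)/2 = 6/2 = 3.
(Structurally: 0 ring(s) + 3 π bond(s) = 3.)

3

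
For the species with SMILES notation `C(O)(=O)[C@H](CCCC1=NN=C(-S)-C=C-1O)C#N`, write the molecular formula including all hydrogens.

C10H11N3O3S

Heavy atoms from the SMILES: 10 C, 3 N, 3 O, 1 S.
Implicit hydrogens by atom environment:
  3 × C: 2 H each → 6
  3 × C (aromatic): no H
  2 × C: no H
  2 × N (aromatic): no H
  2 × O: 1 H each → 2
  1 × C (aromatic): 1 H
  1 × C: 1 H
  1 × N: no H
  1 × O: no H
  1 × S: 1 H
  Total hydrogens = 11.
Molecular formula: C10H11N3O3S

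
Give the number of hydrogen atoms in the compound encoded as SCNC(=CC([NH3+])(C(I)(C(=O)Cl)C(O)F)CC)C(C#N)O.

Hydrogens are implicit in SMILES; fill each atom to its normal valence:
  5 × C: no H
  3 × C: 1 H each → 3
  2 × C: 2 H each → 4
  2 × O: 1 H each → 2
  1 × C: 3 H
  1 × Cl: no H
  1 × F: no H
  1 × I: no H
  1 × N (charge +1): 3 H
  1 × N: 1 H
  1 × N: no H
  1 × O: no H
  1 × S: 1 H
  Total hydrogens = 17.

17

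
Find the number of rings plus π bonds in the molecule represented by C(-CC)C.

0

Molecular formula from the SMILES: C4H10.
DoU = (2C + 2 + N − H − X)/2 = (2·4 + 2 + 0 − 10 − 0)/2 = 0/2 = 0.
(Structurally: 0 ring(s) + 0 π bond(s) = 0.)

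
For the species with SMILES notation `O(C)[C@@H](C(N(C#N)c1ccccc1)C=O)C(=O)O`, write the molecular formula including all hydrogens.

Heavy atoms from the SMILES: 12 C, 2 N, 4 O.
Implicit hydrogens by atom environment:
  5 × C (aromatic): 1 H each → 5
  3 × C: 1 H each → 3
  3 × O: no H
  2 × C: no H
  2 × N: no H
  1 × C: 3 H
  1 × C (aromatic): no H
  1 × O: 1 H
  Total hydrogens = 12.
Molecular formula: C12H12N2O4

C12H12N2O4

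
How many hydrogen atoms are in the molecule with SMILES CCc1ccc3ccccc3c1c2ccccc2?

Hydrogens are implicit in SMILES; fill each atom to its normal valence:
  11 × C (aromatic): 1 H each → 11
  5 × C (aromatic): no H
  1 × C: 3 H
  1 × C: 2 H
  Total hydrogens = 16.

16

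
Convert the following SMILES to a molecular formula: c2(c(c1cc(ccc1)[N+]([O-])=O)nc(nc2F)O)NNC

C11H10FN5O3

Heavy atoms from the SMILES: 11 C, 1 F, 5 N, 3 O.
Implicit hydrogens by atom environment:
  6 × C (aromatic): no H
  4 × C (aromatic): 1 H each → 4
  2 × N: 1 H each → 2
  2 × N (aromatic): no H
  1 × C: 3 H
  1 × F: no H
  1 × N (charge +1): no H
  1 × O: 1 H
  1 × O: no H
  1 × O (charge -1): no H
  Total hydrogens = 10.
Molecular formula: C11H10FN5O3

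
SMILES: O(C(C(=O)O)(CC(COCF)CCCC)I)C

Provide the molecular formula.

C11H20FIO4

Heavy atoms from the SMILES: 11 C, 1 F, 1 I, 4 O.
Implicit hydrogens by atom environment:
  6 × C: 2 H each → 12
  3 × O: no H
  2 × C: 3 H each → 6
  2 × C: no H
  1 × C: 1 H
  1 × F: no H
  1 × I: no H
  1 × O: 1 H
  Total hydrogens = 20.
Molecular formula: C11H20FIO4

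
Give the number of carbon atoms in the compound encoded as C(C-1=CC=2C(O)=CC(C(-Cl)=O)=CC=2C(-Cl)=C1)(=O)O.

The symbol for carbon appears 12 times in the SMILES. (Cl is a single chlorine, not C + l.)

12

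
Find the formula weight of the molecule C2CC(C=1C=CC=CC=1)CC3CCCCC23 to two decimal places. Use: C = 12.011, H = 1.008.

Molecular formula: C16H22.
M = 16×12.011 + 22×1.008 = 214.35 g/mol.

214.35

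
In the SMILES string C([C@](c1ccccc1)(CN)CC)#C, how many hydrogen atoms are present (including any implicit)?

15

Hydrogens are implicit in SMILES; fill each atom to its normal valence:
  5 × C (aromatic): 1 H each → 5
  2 × C: 2 H each → 4
  2 × C: no H
  1 × C: 3 H
  1 × C: 1 H
  1 × C (aromatic): no H
  1 × N: 2 H
  Total hydrogens = 15.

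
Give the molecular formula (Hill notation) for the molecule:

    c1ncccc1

C5H5N

Heavy atoms from the SMILES: 5 C, 1 N.
Implicit hydrogens by atom environment:
  5 × C (aromatic): 1 H each → 5
  1 × N (aromatic): no H
  Total hydrogens = 5.
Molecular formula: C5H5N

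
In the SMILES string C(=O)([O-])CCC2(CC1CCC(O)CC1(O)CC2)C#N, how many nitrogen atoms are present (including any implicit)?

The symbol for nitrogen appears 1 time in the SMILES.

1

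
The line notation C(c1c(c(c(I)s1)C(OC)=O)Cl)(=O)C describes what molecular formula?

Heavy atoms from the SMILES: 8 C, 1 Cl, 1 I, 3 O, 1 S.
Implicit hydrogens by atom environment:
  4 × C (aromatic): no H
  3 × O: no H
  2 × C: 3 H each → 6
  2 × C: no H
  1 × Cl: no H
  1 × I: no H
  1 × S (aromatic): no H
  Total hydrogens = 6.
Molecular formula: C8H6ClIO3S

C8H6ClIO3S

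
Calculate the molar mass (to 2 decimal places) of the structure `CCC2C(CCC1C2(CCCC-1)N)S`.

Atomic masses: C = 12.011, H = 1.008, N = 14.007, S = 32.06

213.38

Molecular formula: C12H23NS.
M = 12×12.011 + 23×1.008 + 1×14.007 + 1×32.06 = 213.38 g/mol.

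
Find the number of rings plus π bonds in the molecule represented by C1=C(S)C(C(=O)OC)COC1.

Molecular formula from the SMILES: C7H10O3S.
DoU = (2C + 2 + N − H − X)/2 = (2·7 + 2 + 0 − 10 − 0)/2 = 6/2 = 3.
(Structurally: 1 ring(s) + 2 π bond(s) = 3.)

3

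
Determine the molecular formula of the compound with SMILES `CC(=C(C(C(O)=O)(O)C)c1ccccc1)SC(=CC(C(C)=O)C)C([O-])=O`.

C19H21O6S-

Heavy atoms from the SMILES: 19 C, 6 O, 1 S.
Implicit hydrogens by atom environment:
  7 × C: no H
  5 × C (aromatic): 1 H each → 5
  4 × C: 3 H each → 12
  3 × O: no H
  2 × C: 1 H each → 2
  2 × O: 1 H each → 2
  1 × C (aromatic): no H
  1 × O (charge -1): no H
  1 × S: no H
  Total hydrogens = 21.
Net charge -1.
Molecular formula: C19H21O6S-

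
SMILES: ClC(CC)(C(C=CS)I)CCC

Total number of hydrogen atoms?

Hydrogens are implicit in SMILES; fill each atom to its normal valence:
  3 × C: 2 H each → 6
  3 × C: 1 H each → 3
  2 × C: 3 H each → 6
  1 × C: no H
  1 × Cl: no H
  1 × I: no H
  1 × S: 1 H
  Total hydrogens = 16.

16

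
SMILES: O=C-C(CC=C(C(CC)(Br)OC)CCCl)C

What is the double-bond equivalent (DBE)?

2

Molecular formula from the SMILES: C12H20BrClO2.
DoU = (2C + 2 + N − H − X)/2 = (2·12 + 2 + 0 − 20 − 2)/2 = 4/2 = 2.
(Structurally: 0 ring(s) + 2 π bond(s) = 2.)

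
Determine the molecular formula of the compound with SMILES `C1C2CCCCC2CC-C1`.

C10H18

Heavy atoms from the SMILES: 10 C.
Implicit hydrogens by atom environment:
  8 × C: 2 H each → 16
  2 × C: 1 H each → 2
  Total hydrogens = 18.
Molecular formula: C10H18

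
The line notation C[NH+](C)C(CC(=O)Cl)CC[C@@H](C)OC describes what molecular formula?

Heavy atoms from the SMILES: 10 C, 1 Cl, 1 N, 2 O.
Implicit hydrogens by atom environment:
  4 × C: 3 H each → 12
  3 × C: 2 H each → 6
  2 × C: 1 H each → 2
  2 × O: no H
  1 × C: no H
  1 × Cl: no H
  1 × N (charge +1): 1 H
  Total hydrogens = 21.
Net charge +1.
Molecular formula: C10H21ClNO2+

C10H21ClNO2+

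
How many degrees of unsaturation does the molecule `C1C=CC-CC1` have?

Molecular formula from the SMILES: C6H10.
DoU = (2C + 2 + N − H − X)/2 = (2·6 + 2 + 0 − 10 − 0)/2 = 4/2 = 2.
(Structurally: 1 ring(s) + 1 π bond(s) = 2.)

2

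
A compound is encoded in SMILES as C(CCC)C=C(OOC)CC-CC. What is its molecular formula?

C11H22O2

Heavy atoms from the SMILES: 11 C, 2 O.
Implicit hydrogens by atom environment:
  6 × C: 2 H each → 12
  3 × C: 3 H each → 9
  2 × O: no H
  1 × C: 1 H
  1 × C: no H
  Total hydrogens = 22.
Molecular formula: C11H22O2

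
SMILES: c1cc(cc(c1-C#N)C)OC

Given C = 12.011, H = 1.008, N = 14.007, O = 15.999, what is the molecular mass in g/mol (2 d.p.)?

Molecular formula: C9H9NO.
M = 9×12.011 + 9×1.008 + 1×14.007 + 1×15.999 = 147.18 g/mol.

147.18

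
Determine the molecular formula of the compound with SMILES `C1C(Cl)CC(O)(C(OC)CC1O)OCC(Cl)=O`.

Heavy atoms from the SMILES: 10 C, 2 Cl, 5 O.
Implicit hydrogens by atom environment:
  4 × C: 2 H each → 8
  3 × C: 1 H each → 3
  3 × O: no H
  2 × C: no H
  2 × Cl: no H
  2 × O: 1 H each → 2
  1 × C: 3 H
  Total hydrogens = 16.
Molecular formula: C10H16Cl2O5

C10H16Cl2O5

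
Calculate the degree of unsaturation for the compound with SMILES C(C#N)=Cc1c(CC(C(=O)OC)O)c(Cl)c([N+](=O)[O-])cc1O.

Molecular formula from the SMILES: C13H11ClN2O6.
DoU = (2C + 2 + N − H − X)/2 = (2·13 + 2 + 2 − 11 − 1)/2 = 18/2 = 9.
(Structurally: 1 ring(s) + 8 π bond(s) = 9.)

9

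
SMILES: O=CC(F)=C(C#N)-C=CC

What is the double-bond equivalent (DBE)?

Molecular formula from the SMILES: C7H6FNO.
DoU = (2C + 2 + N − H − X)/2 = (2·7 + 2 + 1 − 6 − 1)/2 = 10/2 = 5.
(Structurally: 0 ring(s) + 5 π bond(s) = 5.)

5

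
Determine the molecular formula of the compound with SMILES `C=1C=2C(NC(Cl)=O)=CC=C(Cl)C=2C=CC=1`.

C11H7Cl2NO

Heavy atoms from the SMILES: 11 C, 2 Cl, 1 N, 1 O.
Implicit hydrogens by atom environment:
  6 × C (aromatic): 1 H each → 6
  4 × C (aromatic): no H
  2 × Cl: no H
  1 × C: no H
  1 × N: 1 H
  1 × O: no H
  Total hydrogens = 7.
Molecular formula: C11H7Cl2NO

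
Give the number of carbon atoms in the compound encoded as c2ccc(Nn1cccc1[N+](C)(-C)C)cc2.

13

The symbol for carbon appears 13 times in the SMILES. Lowercase c denotes aromatic carbon and counts toward C.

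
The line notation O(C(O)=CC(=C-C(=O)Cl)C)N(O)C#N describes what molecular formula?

C7H7ClN2O4

Heavy atoms from the SMILES: 7 C, 1 Cl, 2 N, 4 O.
Implicit hydrogens by atom environment:
  4 × C: no H
  2 × C: 1 H each → 2
  2 × N: no H
  2 × O: 1 H each → 2
  2 × O: no H
  1 × C: 3 H
  1 × Cl: no H
  Total hydrogens = 7.
Molecular formula: C7H7ClN2O4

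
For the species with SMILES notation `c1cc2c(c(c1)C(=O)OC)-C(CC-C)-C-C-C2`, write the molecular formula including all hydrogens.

Heavy atoms from the SMILES: 15 C, 2 O.
Implicit hydrogens by atom environment:
  5 × C: 2 H each → 10
  3 × C (aromatic): 1 H each → 3
  3 × C (aromatic): no H
  2 × C: 3 H each → 6
  2 × O: no H
  1 × C: 1 H
  1 × C: no H
  Total hydrogens = 20.
Molecular formula: C15H20O2

C15H20O2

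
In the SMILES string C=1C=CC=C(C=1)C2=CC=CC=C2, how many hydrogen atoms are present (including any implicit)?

10

Hydrogens are implicit in SMILES; fill each atom to its normal valence:
  10 × C (aromatic): 1 H each → 10
  2 × C (aromatic): no H
  Total hydrogens = 10.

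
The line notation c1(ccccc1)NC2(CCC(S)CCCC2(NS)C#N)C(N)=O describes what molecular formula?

C16H22N4OS2

Heavy atoms from the SMILES: 16 C, 4 N, 1 O, 2 S.
Implicit hydrogens by atom environment:
  5 × C: 2 H each → 10
  5 × C (aromatic): 1 H each → 5
  4 × C: no H
  2 × N: 1 H each → 2
  2 × S: 1 H each → 2
  1 × C: 1 H
  1 × C (aromatic): no H
  1 × N: 2 H
  1 × N: no H
  1 × O: no H
  Total hydrogens = 22.
Molecular formula: C16H22N4OS2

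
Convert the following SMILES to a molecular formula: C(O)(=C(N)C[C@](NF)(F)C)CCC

Heavy atoms from the SMILES: 8 C, 2 F, 2 N, 1 O.
Implicit hydrogens by atom environment:
  3 × C: 2 H each → 6
  3 × C: no H
  2 × C: 3 H each → 6
  2 × F: no H
  1 × N: 2 H
  1 × N: 1 H
  1 × O: 1 H
  Total hydrogens = 16.
Molecular formula: C8H16F2N2O

C8H16F2N2O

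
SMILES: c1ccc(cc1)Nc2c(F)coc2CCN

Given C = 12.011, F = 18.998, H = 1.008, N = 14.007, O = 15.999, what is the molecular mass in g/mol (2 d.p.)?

Molecular formula: C12H13FN2O.
M = 12×12.011 + 1×18.998 + 13×1.008 + 2×14.007 + 1×15.999 = 220.25 g/mol.

220.25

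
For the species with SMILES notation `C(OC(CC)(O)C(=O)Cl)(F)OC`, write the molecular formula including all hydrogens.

C6H10ClFO4

Heavy atoms from the SMILES: 6 C, 1 Cl, 1 F, 4 O.
Implicit hydrogens by atom environment:
  3 × O: no H
  2 × C: 3 H each → 6
  2 × C: no H
  1 × C: 2 H
  1 × C: 1 H
  1 × Cl: no H
  1 × F: no H
  1 × O: 1 H
  Total hydrogens = 10.
Molecular formula: C6H10ClFO4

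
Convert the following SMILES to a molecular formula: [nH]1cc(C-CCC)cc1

C8H13N

Heavy atoms from the SMILES: 8 C, 1 N.
Implicit hydrogens by atom environment:
  3 × C: 2 H each → 6
  3 × C (aromatic): 1 H each → 3
  1 × C: 3 H
  1 × C (aromatic): no H
  1 × N (aromatic): 1 H
  Total hydrogens = 13.
Molecular formula: C8H13N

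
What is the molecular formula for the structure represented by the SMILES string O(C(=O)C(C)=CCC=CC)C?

Heavy atoms from the SMILES: 9 C, 2 O.
Implicit hydrogens by atom environment:
  3 × C: 3 H each → 9
  3 × C: 1 H each → 3
  2 × C: no H
  2 × O: no H
  1 × C: 2 H
  Total hydrogens = 14.
Molecular formula: C9H14O2

C9H14O2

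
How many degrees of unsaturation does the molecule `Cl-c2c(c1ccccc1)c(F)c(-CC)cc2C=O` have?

Molecular formula from the SMILES: C15H12ClFO.
DoU = (2C + 2 + N − H − X)/2 = (2·15 + 2 + 0 − 12 − 2)/2 = 18/2 = 9.
(Structurally: 2 ring(s) + 7 π bond(s) = 9.)

9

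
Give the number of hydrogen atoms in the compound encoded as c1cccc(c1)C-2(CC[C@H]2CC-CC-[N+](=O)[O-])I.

Hydrogens are implicit in SMILES; fill each atom to its normal valence:
  6 × C: 2 H each → 12
  5 × C (aromatic): 1 H each → 5
  1 × C: 1 H
  1 × C: no H
  1 × C (aromatic): no H
  1 × I: no H
  1 × N (charge +1): no H
  1 × O: no H
  1 × O (charge -1): no H
  Total hydrogens = 18.

18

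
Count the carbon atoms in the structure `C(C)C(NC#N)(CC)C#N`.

7

The symbol for carbon appears 7 times in the SMILES.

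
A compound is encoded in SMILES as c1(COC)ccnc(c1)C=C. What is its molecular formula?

C9H11NO

Heavy atoms from the SMILES: 9 C, 1 N, 1 O.
Implicit hydrogens by atom environment:
  3 × C (aromatic): 1 H each → 3
  2 × C: 2 H each → 4
  2 × C (aromatic): no H
  1 × C: 3 H
  1 × C: 1 H
  1 × N (aromatic): no H
  1 × O: no H
  Total hydrogens = 11.
Molecular formula: C9H11NO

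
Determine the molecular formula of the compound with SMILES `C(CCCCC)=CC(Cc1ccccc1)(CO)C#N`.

Heavy atoms from the SMILES: 17 C, 1 N, 1 O.
Implicit hydrogens by atom environment:
  6 × C: 2 H each → 12
  5 × C (aromatic): 1 H each → 5
  2 × C: 1 H each → 2
  2 × C: no H
  1 × C: 3 H
  1 × C (aromatic): no H
  1 × N: no H
  1 × O: 1 H
  Total hydrogens = 23.
Molecular formula: C17H23NO

C17H23NO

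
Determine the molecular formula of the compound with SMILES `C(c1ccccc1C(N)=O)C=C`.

C10H11NO

Heavy atoms from the SMILES: 10 C, 1 N, 1 O.
Implicit hydrogens by atom environment:
  4 × C (aromatic): 1 H each → 4
  2 × C: 2 H each → 4
  2 × C (aromatic): no H
  1 × C: 1 H
  1 × C: no H
  1 × N: 2 H
  1 × O: no H
  Total hydrogens = 11.
Molecular formula: C10H11NO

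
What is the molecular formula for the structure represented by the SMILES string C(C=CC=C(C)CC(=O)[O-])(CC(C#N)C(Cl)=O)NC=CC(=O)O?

C15H16ClN2O5-

Heavy atoms from the SMILES: 15 C, 1 Cl, 2 N, 5 O.
Implicit hydrogens by atom environment:
  7 × C: 1 H each → 7
  5 × C: no H
  3 × O: no H
  2 × C: 2 H each → 4
  1 × C: 3 H
  1 × Cl: no H
  1 × N: 1 H
  1 × N: no H
  1 × O: 1 H
  1 × O (charge -1): no H
  Total hydrogens = 16.
Net charge -1.
Molecular formula: C15H16ClN2O5-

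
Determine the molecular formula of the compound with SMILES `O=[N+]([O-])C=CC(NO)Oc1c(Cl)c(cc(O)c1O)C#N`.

C10H8ClN3O6

Heavy atoms from the SMILES: 10 C, 1 Cl, 3 N, 6 O.
Implicit hydrogens by atom environment:
  5 × C (aromatic): no H
  3 × C: 1 H each → 3
  3 × O: 1 H each → 3
  2 × O: no H
  1 × C (aromatic): 1 H
  1 × C: no H
  1 × Cl: no H
  1 × N: 1 H
  1 × N: no H
  1 × N (charge +1): no H
  1 × O (charge -1): no H
  Total hydrogens = 8.
Molecular formula: C10H8ClN3O6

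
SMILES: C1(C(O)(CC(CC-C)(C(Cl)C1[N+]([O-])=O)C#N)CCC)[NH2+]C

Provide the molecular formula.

C14H25ClN3O3+

Heavy atoms from the SMILES: 14 C, 1 Cl, 3 N, 3 O.
Implicit hydrogens by atom environment:
  5 × C: 2 H each → 10
  3 × C: 3 H each → 9
  3 × C: 1 H each → 3
  3 × C: no H
  1 × Cl: no H
  1 × N (charge +1): 2 H
  1 × N: no H
  1 × N (charge +1): no H
  1 × O: 1 H
  1 × O: no H
  1 × O (charge -1): no H
  Total hydrogens = 25.
Net charge +1.
Molecular formula: C14H25ClN3O3+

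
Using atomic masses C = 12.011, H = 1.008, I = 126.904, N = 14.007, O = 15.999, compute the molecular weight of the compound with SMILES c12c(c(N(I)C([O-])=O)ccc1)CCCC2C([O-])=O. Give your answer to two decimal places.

359.12

Molecular formula: [C12H10INO4]2-.
M = 12×12.011 + 10×1.008 + 1×126.904 + 1×14.007 + 4×15.999 = 359.12 g/mol.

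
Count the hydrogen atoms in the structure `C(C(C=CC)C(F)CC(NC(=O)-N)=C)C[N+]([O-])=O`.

Hydrogens are implicit in SMILES; fill each atom to its normal valence:
  4 × C: 2 H each → 8
  4 × C: 1 H each → 4
  2 × C: no H
  2 × O: no H
  1 × C: 3 H
  1 × F: no H
  1 × N: 2 H
  1 × N: 1 H
  1 × N (charge +1): no H
  1 × O (charge -1): no H
  Total hydrogens = 18.

18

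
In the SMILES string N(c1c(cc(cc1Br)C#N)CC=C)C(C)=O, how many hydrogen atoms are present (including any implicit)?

Hydrogens are implicit in SMILES; fill each atom to its normal valence:
  4 × C (aromatic): no H
  2 × C: 2 H each → 4
  2 × C (aromatic): 1 H each → 2
  2 × C: no H
  1 × Br: no H
  1 × C: 3 H
  1 × C: 1 H
  1 × N: 1 H
  1 × N: no H
  1 × O: no H
  Total hydrogens = 11.

11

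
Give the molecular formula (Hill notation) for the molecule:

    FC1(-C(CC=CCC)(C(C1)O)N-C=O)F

Heavy atoms from the SMILES: 10 C, 2 F, 1 N, 2 O.
Implicit hydrogens by atom environment:
  4 × C: 1 H each → 4
  3 × C: 2 H each → 6
  2 × C: no H
  2 × F: no H
  1 × C: 3 H
  1 × N: 1 H
  1 × O: 1 H
  1 × O: no H
  Total hydrogens = 15.
Molecular formula: C10H15F2NO2

C10H15F2NO2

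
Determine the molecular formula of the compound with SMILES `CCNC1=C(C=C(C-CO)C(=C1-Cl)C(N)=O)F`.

Heavy atoms from the SMILES: 11 C, 1 Cl, 1 F, 2 N, 2 O.
Implicit hydrogens by atom environment:
  5 × C (aromatic): no H
  3 × C: 2 H each → 6
  1 × C: 3 H
  1 × C (aromatic): 1 H
  1 × C: no H
  1 × Cl: no H
  1 × F: no H
  1 × N: 2 H
  1 × N: 1 H
  1 × O: 1 H
  1 × O: no H
  Total hydrogens = 14.
Molecular formula: C11H14ClFN2O2

C11H14ClFN2O2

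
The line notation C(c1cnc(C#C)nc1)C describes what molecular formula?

C8H8N2

Heavy atoms from the SMILES: 8 C, 2 N.
Implicit hydrogens by atom environment:
  2 × C (aromatic): 1 H each → 2
  2 × C (aromatic): no H
  2 × N (aromatic): no H
  1 × C: 3 H
  1 × C: 2 H
  1 × C: 1 H
  1 × C: no H
  Total hydrogens = 8.
Molecular formula: C8H8N2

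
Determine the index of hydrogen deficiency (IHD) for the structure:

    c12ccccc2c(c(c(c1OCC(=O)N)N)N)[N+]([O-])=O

9

Molecular formula from the SMILES: C12H12N4O4.
DoU = (2C + 2 + N − H − X)/2 = (2·12 + 2 + 4 − 12 − 0)/2 = 18/2 = 9.
(Structurally: 2 ring(s) + 7 π bond(s) = 9.)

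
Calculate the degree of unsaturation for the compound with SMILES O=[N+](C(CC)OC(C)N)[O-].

Molecular formula from the SMILES: C5H12N2O3.
DoU = (2C + 2 + N − H − X)/2 = (2·5 + 2 + 2 − 12 − 0)/2 = 2/2 = 1.
(Structurally: 0 ring(s) + 1 π bond(s) = 1.)

1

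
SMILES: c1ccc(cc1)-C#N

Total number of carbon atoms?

The symbol for carbon appears 7 times in the SMILES. Lowercase c denotes aromatic carbon and counts toward C.

7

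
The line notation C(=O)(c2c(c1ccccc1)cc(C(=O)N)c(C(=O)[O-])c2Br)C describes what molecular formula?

C16H11BrNO4-

Heavy atoms from the SMILES: 1 Br, 16 C, 1 N, 4 O.
Implicit hydrogens by atom environment:
  6 × C (aromatic): 1 H each → 6
  6 × C (aromatic): no H
  3 × C: no H
  3 × O: no H
  1 × Br: no H
  1 × C: 3 H
  1 × N: 2 H
  1 × O (charge -1): no H
  Total hydrogens = 11.
Net charge -1.
Molecular formula: C16H11BrNO4-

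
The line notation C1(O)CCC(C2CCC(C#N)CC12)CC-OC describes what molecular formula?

Heavy atoms from the SMILES: 14 C, 1 N, 2 O.
Implicit hydrogens by atom environment:
  7 × C: 2 H each → 14
  5 × C: 1 H each → 5
  1 × C: 3 H
  1 × C: no H
  1 × N: no H
  1 × O: 1 H
  1 × O: no H
  Total hydrogens = 23.
Molecular formula: C14H23NO2

C14H23NO2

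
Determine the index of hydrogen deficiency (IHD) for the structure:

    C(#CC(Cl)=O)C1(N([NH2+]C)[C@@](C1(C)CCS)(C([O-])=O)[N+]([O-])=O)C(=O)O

Molecular formula from the SMILES: C12H14ClN3O7S.
DoU = (2C + 2 + N − H − X)/2 = (2·12 + 2 + 3 − 14 − 1)/2 = 14/2 = 7.
(Structurally: 1 ring(s) + 6 π bond(s) = 7.)

7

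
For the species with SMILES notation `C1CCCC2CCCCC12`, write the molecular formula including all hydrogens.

Heavy atoms from the SMILES: 10 C.
Implicit hydrogens by atom environment:
  8 × C: 2 H each → 16
  2 × C: 1 H each → 2
  Total hydrogens = 18.
Molecular formula: C10H18

C10H18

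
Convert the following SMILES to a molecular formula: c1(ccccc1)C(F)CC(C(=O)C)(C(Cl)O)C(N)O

C13H17ClFNO3

Heavy atoms from the SMILES: 13 C, 1 Cl, 1 F, 1 N, 3 O.
Implicit hydrogens by atom environment:
  5 × C (aromatic): 1 H each → 5
  3 × C: 1 H each → 3
  2 × C: no H
  2 × O: 1 H each → 2
  1 × C: 3 H
  1 × C: 2 H
  1 × C (aromatic): no H
  1 × Cl: no H
  1 × F: no H
  1 × N: 2 H
  1 × O: no H
  Total hydrogens = 17.
Molecular formula: C13H17ClFNO3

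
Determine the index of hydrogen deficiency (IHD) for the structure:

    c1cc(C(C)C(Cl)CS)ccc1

Molecular formula from the SMILES: C10H13ClS.
DoU = (2C + 2 + N − H − X)/2 = (2·10 + 2 + 0 − 13 − 1)/2 = 8/2 = 4.
(Structurally: 1 ring(s) + 3 π bond(s) = 4.)

4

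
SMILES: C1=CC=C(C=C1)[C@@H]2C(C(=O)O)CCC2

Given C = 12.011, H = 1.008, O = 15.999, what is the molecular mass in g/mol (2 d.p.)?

Molecular formula: C12H14O2.
M = 12×12.011 + 14×1.008 + 2×15.999 = 190.24 g/mol.

190.24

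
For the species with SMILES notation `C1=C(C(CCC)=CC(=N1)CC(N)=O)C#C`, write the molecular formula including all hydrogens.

Heavy atoms from the SMILES: 12 C, 2 N, 1 O.
Implicit hydrogens by atom environment:
  3 × C: 2 H each → 6
  3 × C (aromatic): no H
  2 × C (aromatic): 1 H each → 2
  2 × C: no H
  1 × C: 3 H
  1 × C: 1 H
  1 × N: 2 H
  1 × N (aromatic): no H
  1 × O: no H
  Total hydrogens = 14.
Molecular formula: C12H14N2O

C12H14N2O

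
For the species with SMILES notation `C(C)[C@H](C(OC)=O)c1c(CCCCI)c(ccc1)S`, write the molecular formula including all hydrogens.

Heavy atoms from the SMILES: 15 C, 1 I, 2 O, 1 S.
Implicit hydrogens by atom environment:
  5 × C: 2 H each → 10
  3 × C (aromatic): 1 H each → 3
  3 × C (aromatic): no H
  2 × C: 3 H each → 6
  2 × O: no H
  1 × C: 1 H
  1 × C: no H
  1 × I: no H
  1 × S: 1 H
  Total hydrogens = 21.
Molecular formula: C15H21IO2S

C15H21IO2S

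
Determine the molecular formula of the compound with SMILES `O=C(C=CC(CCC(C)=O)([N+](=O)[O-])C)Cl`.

C9H12ClNO4

Heavy atoms from the SMILES: 9 C, 1 Cl, 1 N, 4 O.
Implicit hydrogens by atom environment:
  3 × C: no H
  3 × O: no H
  2 × C: 3 H each → 6
  2 × C: 2 H each → 4
  2 × C: 1 H each → 2
  1 × Cl: no H
  1 × N (charge +1): no H
  1 × O (charge -1): no H
  Total hydrogens = 12.
Molecular formula: C9H12ClNO4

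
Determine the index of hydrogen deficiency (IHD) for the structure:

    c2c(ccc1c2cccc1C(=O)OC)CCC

Molecular formula from the SMILES: C15H16O2.
DoU = (2C + 2 + N − H − X)/2 = (2·15 + 2 + 0 − 16 − 0)/2 = 16/2 = 8.
(Structurally: 2 ring(s) + 6 π bond(s) = 8.)

8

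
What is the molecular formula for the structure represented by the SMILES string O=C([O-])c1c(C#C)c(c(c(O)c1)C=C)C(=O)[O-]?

[C12H6O5]2-

Heavy atoms from the SMILES: 12 C, 5 O.
Implicit hydrogens by atom environment:
  5 × C (aromatic): no H
  3 × C: no H
  2 × C: 1 H each → 2
  2 × O: no H
  2 × O (charge -1): no H
  1 × C: 2 H
  1 × C (aromatic): 1 H
  1 × O: 1 H
  Total hydrogens = 6.
Net charge -2.
Molecular formula: [C12H6O5]2-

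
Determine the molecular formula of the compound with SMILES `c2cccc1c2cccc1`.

Heavy atoms from the SMILES: 10 C.
Implicit hydrogens by atom environment:
  8 × C (aromatic): 1 H each → 8
  2 × C (aromatic): no H
  Total hydrogens = 8.
Molecular formula: C10H8

C10H8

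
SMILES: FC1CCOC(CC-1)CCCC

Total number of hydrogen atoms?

Hydrogens are implicit in SMILES; fill each atom to its normal valence:
  7 × C: 2 H each → 14
  2 × C: 1 H each → 2
  1 × C: 3 H
  1 × F: no H
  1 × O: no H
  Total hydrogens = 19.

19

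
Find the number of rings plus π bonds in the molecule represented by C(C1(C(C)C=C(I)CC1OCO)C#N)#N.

6

Molecular formula from the SMILES: C10H11IN2O2.
DoU = (2C + 2 + N − H − X)/2 = (2·10 + 2 + 2 − 11 − 1)/2 = 12/2 = 6.
(Structurally: 1 ring(s) + 5 π bond(s) = 6.)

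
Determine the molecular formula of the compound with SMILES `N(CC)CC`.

C4H11N

Heavy atoms from the SMILES: 4 C, 1 N.
Implicit hydrogens by atom environment:
  2 × C: 3 H each → 6
  2 × C: 2 H each → 4
  1 × N: 1 H
  Total hydrogens = 11.
Molecular formula: C4H11N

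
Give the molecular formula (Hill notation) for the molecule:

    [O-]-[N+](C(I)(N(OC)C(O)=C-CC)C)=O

Heavy atoms from the SMILES: 7 C, 1 I, 2 N, 4 O.
Implicit hydrogens by atom environment:
  3 × C: 3 H each → 9
  2 × C: no H
  2 × O: no H
  1 × C: 2 H
  1 × C: 1 H
  1 × I: no H
  1 × N: no H
  1 × N (charge +1): no H
  1 × O: 1 H
  1 × O (charge -1): no H
  Total hydrogens = 13.
Molecular formula: C7H13IN2O4

C7H13IN2O4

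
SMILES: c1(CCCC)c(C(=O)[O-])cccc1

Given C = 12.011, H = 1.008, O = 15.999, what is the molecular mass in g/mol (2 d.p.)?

Molecular formula: C11H13O2-.
M = 11×12.011 + 13×1.008 + 2×15.999 = 177.22 g/mol.

177.22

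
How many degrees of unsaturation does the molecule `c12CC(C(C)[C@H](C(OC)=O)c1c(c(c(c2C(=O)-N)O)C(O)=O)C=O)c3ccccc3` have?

Molecular formula from the SMILES: C22H21NO7.
DoU = (2C + 2 + N − H − X)/2 = (2·22 + 2 + 1 − 21 − 0)/2 = 26/2 = 13.
(Structurally: 3 ring(s) + 10 π bond(s) = 13.)

13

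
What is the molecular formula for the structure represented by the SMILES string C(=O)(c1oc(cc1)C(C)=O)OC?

Heavy atoms from the SMILES: 8 C, 4 O.
Implicit hydrogens by atom environment:
  3 × O: no H
  2 × C: 3 H each → 6
  2 × C (aromatic): 1 H each → 2
  2 × C (aromatic): no H
  2 × C: no H
  1 × O (aromatic): no H
  Total hydrogens = 8.
Molecular formula: C8H8O4

C8H8O4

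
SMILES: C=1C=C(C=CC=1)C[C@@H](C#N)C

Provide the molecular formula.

C10H11N

Heavy atoms from the SMILES: 10 C, 1 N.
Implicit hydrogens by atom environment:
  5 × C (aromatic): 1 H each → 5
  1 × C: 3 H
  1 × C: 2 H
  1 × C: 1 H
  1 × C: no H
  1 × C (aromatic): no H
  1 × N: no H
  Total hydrogens = 11.
Molecular formula: C10H11N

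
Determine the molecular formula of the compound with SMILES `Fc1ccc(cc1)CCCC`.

Heavy atoms from the SMILES: 10 C, 1 F.
Implicit hydrogens by atom environment:
  4 × C (aromatic): 1 H each → 4
  3 × C: 2 H each → 6
  2 × C (aromatic): no H
  1 × C: 3 H
  1 × F: no H
  Total hydrogens = 13.
Molecular formula: C10H13F

C10H13F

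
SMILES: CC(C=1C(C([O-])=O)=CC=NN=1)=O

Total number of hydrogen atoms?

Hydrogens are implicit in SMILES; fill each atom to its normal valence:
  2 × C (aromatic): 1 H each → 2
  2 × C (aromatic): no H
  2 × C: no H
  2 × N (aromatic): no H
  2 × O: no H
  1 × C: 3 H
  1 × O (charge -1): no H
  Total hydrogens = 5.

5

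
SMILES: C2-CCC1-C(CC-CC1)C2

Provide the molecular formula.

C10H18

Heavy atoms from the SMILES: 10 C.
Implicit hydrogens by atom environment:
  8 × C: 2 H each → 16
  2 × C: 1 H each → 2
  Total hydrogens = 18.
Molecular formula: C10H18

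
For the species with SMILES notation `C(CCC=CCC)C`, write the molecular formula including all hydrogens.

Heavy atoms from the SMILES: 8 C.
Implicit hydrogens by atom environment:
  4 × C: 2 H each → 8
  2 × C: 3 H each → 6
  2 × C: 1 H each → 2
  Total hydrogens = 16.
Molecular formula: C8H16

C8H16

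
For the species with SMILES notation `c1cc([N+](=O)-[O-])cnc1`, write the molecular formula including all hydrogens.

Heavy atoms from the SMILES: 5 C, 2 N, 2 O.
Implicit hydrogens by atom environment:
  4 × C (aromatic): 1 H each → 4
  1 × C (aromatic): no H
  1 × N (aromatic): no H
  1 × N (charge +1): no H
  1 × O: no H
  1 × O (charge -1): no H
  Total hydrogens = 4.
Molecular formula: C5H4N2O2

C5H4N2O2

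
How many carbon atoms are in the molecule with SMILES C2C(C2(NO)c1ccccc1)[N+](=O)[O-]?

The symbol for carbon appears 9 times in the SMILES. Lowercase c denotes aromatic carbon and counts toward C.

9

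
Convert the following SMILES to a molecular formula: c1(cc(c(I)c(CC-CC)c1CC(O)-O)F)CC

C14H20FIO2

Heavy atoms from the SMILES: 14 C, 1 F, 1 I, 2 O.
Implicit hydrogens by atom environment:
  5 × C: 2 H each → 10
  5 × C (aromatic): no H
  2 × C: 3 H each → 6
  2 × O: 1 H each → 2
  1 × C (aromatic): 1 H
  1 × C: 1 H
  1 × F: no H
  1 × I: no H
  Total hydrogens = 20.
Molecular formula: C14H20FIO2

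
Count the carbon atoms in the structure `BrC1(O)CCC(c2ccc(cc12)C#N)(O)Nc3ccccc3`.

17

The symbol for carbon appears 17 times in the SMILES. Lowercase c denotes aromatic carbon and counts toward C.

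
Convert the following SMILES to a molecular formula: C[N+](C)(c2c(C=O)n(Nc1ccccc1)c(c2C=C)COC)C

Heavy atoms from the SMILES: 18 C, 3 N, 2 O.
Implicit hydrogens by atom environment:
  5 × C (aromatic): 1 H each → 5
  5 × C (aromatic): no H
  4 × C: 3 H each → 12
  2 × C: 2 H each → 4
  2 × C: 1 H each → 2
  2 × O: no H
  1 × N: 1 H
  1 × N (aromatic): no H
  1 × N (charge +1): no H
  Total hydrogens = 24.
Net charge +1.
Molecular formula: C18H24N3O2+

C18H24N3O2+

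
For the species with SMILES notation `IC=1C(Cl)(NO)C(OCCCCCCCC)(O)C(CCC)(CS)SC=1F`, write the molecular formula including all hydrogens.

Heavy atoms from the SMILES: 17 C, 1 Cl, 1 F, 1 I, 1 N, 3 O, 2 S.
Implicit hydrogens by atom environment:
  10 × C: 2 H each → 20
  5 × C: no H
  2 × C: 3 H each → 6
  2 × O: 1 H each → 2
  1 × Cl: no H
  1 × F: no H
  1 × I: no H
  1 × N: 1 H
  1 × O: no H
  1 × S: 1 H
  1 × S: no H
  Total hydrogens = 30.
Molecular formula: C17H30ClFINO3S2

C17H30ClFINO3S2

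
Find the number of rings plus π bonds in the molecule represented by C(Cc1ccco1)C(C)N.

Molecular formula from the SMILES: C8H13NO.
DoU = (2C + 2 + N − H − X)/2 = (2·8 + 2 + 1 − 13 − 0)/2 = 6/2 = 3.
(Structurally: 1 ring(s) + 2 π bond(s) = 3.)

3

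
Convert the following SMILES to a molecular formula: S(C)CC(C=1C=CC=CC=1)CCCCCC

Heavy atoms from the SMILES: 15 C, 1 S.
Implicit hydrogens by atom environment:
  6 × C: 2 H each → 12
  5 × C (aromatic): 1 H each → 5
  2 × C: 3 H each → 6
  1 × C: 1 H
  1 × C (aromatic): no H
  1 × S: no H
  Total hydrogens = 24.
Molecular formula: C15H24S

C15H24S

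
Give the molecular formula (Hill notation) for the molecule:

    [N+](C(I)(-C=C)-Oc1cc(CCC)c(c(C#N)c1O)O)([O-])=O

C13H13IN2O5

Heavy atoms from the SMILES: 13 C, 1 I, 2 N, 5 O.
Implicit hydrogens by atom environment:
  5 × C (aromatic): no H
  3 × C: 2 H each → 6
  2 × C: no H
  2 × O: 1 H each → 2
  2 × O: no H
  1 × C: 3 H
  1 × C (aromatic): 1 H
  1 × C: 1 H
  1 × I: no H
  1 × N: no H
  1 × N (charge +1): no H
  1 × O (charge -1): no H
  Total hydrogens = 13.
Molecular formula: C13H13IN2O5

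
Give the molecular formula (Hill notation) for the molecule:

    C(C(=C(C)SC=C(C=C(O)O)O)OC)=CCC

Heavy atoms from the SMILES: 12 C, 4 O, 1 S.
Implicit hydrogens by atom environment:
  4 × C: 1 H each → 4
  4 × C: no H
  3 × C: 3 H each → 9
  3 × O: 1 H each → 3
  1 × C: 2 H
  1 × O: no H
  1 × S: no H
  Total hydrogens = 18.
Molecular formula: C12H18O4S

C12H18O4S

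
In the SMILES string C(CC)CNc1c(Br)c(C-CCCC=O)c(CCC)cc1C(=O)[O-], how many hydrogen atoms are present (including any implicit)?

Hydrogens are implicit in SMILES; fill each atom to its normal valence:
  9 × C: 2 H each → 18
  5 × C (aromatic): no H
  2 × C: 3 H each → 6
  2 × O: no H
  1 × Br: no H
  1 × C (aromatic): 1 H
  1 × C: 1 H
  1 × C: no H
  1 × N: 1 H
  1 × O (charge -1): no H
  Total hydrogens = 27.

27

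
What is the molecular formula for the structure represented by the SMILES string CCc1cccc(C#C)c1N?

C10H11N

Heavy atoms from the SMILES: 10 C, 1 N.
Implicit hydrogens by atom environment:
  3 × C (aromatic): 1 H each → 3
  3 × C (aromatic): no H
  1 × C: 3 H
  1 × C: 2 H
  1 × C: 1 H
  1 × C: no H
  1 × N: 2 H
  Total hydrogens = 11.
Molecular formula: C10H11N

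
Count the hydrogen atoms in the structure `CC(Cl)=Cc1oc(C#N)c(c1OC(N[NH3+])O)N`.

12

Hydrogens are implicit in SMILES; fill each atom to its normal valence:
  4 × C (aromatic): no H
  2 × C: 1 H each → 2
  2 × C: no H
  1 × C: 3 H
  1 × Cl: no H
  1 × N (charge +1): 3 H
  1 × N: 2 H
  1 × N: 1 H
  1 × N: no H
  1 × O: 1 H
  1 × O (aromatic): no H
  1 × O: no H
  Total hydrogens = 12.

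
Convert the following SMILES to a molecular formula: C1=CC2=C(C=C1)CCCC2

Heavy atoms from the SMILES: 10 C.
Implicit hydrogens by atom environment:
  4 × C: 2 H each → 8
  4 × C (aromatic): 1 H each → 4
  2 × C (aromatic): no H
  Total hydrogens = 12.
Molecular formula: C10H12

C10H12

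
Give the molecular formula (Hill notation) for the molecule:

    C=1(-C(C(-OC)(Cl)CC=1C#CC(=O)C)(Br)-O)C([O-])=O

C11H9BrClO5-

Heavy atoms from the SMILES: 1 Br, 11 C, 1 Cl, 5 O.
Implicit hydrogens by atom environment:
  8 × C: no H
  3 × O: no H
  2 × C: 3 H each → 6
  1 × Br: no H
  1 × C: 2 H
  1 × Cl: no H
  1 × O: 1 H
  1 × O (charge -1): no H
  Total hydrogens = 9.
Net charge -1.
Molecular formula: C11H9BrClO5-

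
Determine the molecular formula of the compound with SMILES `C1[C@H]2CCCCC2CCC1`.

Heavy atoms from the SMILES: 10 C.
Implicit hydrogens by atom environment:
  8 × C: 2 H each → 16
  2 × C: 1 H each → 2
  Total hydrogens = 18.
Molecular formula: C10H18

C10H18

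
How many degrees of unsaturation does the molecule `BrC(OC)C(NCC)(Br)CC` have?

Molecular formula from the SMILES: C7H15Br2NO.
DoU = (2C + 2 + N − H − X)/2 = (2·7 + 2 + 1 − 15 − 2)/2 = 0/2 = 0.
(Structurally: 0 ring(s) + 0 π bond(s) = 0.)

0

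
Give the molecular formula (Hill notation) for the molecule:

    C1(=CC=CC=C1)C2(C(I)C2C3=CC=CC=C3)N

Heavy atoms from the SMILES: 15 C, 1 I, 1 N.
Implicit hydrogens by atom environment:
  10 × C (aromatic): 1 H each → 10
  2 × C: 1 H each → 2
  2 × C (aromatic): no H
  1 × C: no H
  1 × I: no H
  1 × N: 2 H
  Total hydrogens = 14.
Molecular formula: C15H14IN

C15H14IN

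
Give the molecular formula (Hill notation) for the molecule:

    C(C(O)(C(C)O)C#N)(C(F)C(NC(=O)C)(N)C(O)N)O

Heavy atoms from the SMILES: 10 C, 1 F, 4 N, 5 O.
Implicit hydrogens by atom environment:
  4 × C: 1 H each → 4
  4 × C: no H
  4 × O: 1 H each → 4
  2 × C: 3 H each → 6
  2 × N: 2 H each → 4
  1 × F: no H
  1 × N: 1 H
  1 × N: no H
  1 × O: no H
  Total hydrogens = 19.
Molecular formula: C10H19FN4O5

C10H19FN4O5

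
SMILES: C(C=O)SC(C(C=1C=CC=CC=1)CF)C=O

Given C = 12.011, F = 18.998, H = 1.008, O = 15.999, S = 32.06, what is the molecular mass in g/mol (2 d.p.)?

240.29

Molecular formula: C12H13FO2S.
M = 12×12.011 + 1×18.998 + 13×1.008 + 2×15.999 + 1×32.06 = 240.29 g/mol.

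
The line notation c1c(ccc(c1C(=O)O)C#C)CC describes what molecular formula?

C11H10O2

Heavy atoms from the SMILES: 11 C, 2 O.
Implicit hydrogens by atom environment:
  3 × C (aromatic): 1 H each → 3
  3 × C (aromatic): no H
  2 × C: no H
  1 × C: 3 H
  1 × C: 2 H
  1 × C: 1 H
  1 × O: 1 H
  1 × O: no H
  Total hydrogens = 10.
Molecular formula: C11H10O2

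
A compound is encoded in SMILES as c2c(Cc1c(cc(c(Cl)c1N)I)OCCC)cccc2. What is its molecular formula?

Heavy atoms from the SMILES: 16 C, 1 Cl, 1 I, 1 N, 1 O.
Implicit hydrogens by atom environment:
  6 × C (aromatic): 1 H each → 6
  6 × C (aromatic): no H
  3 × C: 2 H each → 6
  1 × C: 3 H
  1 × Cl: no H
  1 × I: no H
  1 × N: 2 H
  1 × O: no H
  Total hydrogens = 17.
Molecular formula: C16H17ClINO

C16H17ClINO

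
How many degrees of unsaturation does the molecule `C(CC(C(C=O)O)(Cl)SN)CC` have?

Molecular formula from the SMILES: C7H14ClNO2S.
DoU = (2C + 2 + N − H − X)/2 = (2·7 + 2 + 1 − 14 − 1)/2 = 2/2 = 1.
(Structurally: 0 ring(s) + 1 π bond(s) = 1.)

1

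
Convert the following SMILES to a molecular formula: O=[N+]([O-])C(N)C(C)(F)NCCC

C6H14FN3O2

Heavy atoms from the SMILES: 6 C, 1 F, 3 N, 2 O.
Implicit hydrogens by atom environment:
  2 × C: 3 H each → 6
  2 × C: 2 H each → 4
  1 × C: 1 H
  1 × C: no H
  1 × F: no H
  1 × N: 2 H
  1 × N: 1 H
  1 × N (charge +1): no H
  1 × O: no H
  1 × O (charge -1): no H
  Total hydrogens = 14.
Molecular formula: C6H14FN3O2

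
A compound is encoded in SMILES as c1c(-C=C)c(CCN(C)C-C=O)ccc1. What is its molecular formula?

Heavy atoms from the SMILES: 13 C, 1 N, 1 O.
Implicit hydrogens by atom environment:
  4 × C: 2 H each → 8
  4 × C (aromatic): 1 H each → 4
  2 × C: 1 H each → 2
  2 × C (aromatic): no H
  1 × C: 3 H
  1 × N: no H
  1 × O: no H
  Total hydrogens = 17.
Molecular formula: C13H17NO

C13H17NO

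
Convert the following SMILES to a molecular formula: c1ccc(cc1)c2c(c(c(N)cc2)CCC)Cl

C15H16ClN

Heavy atoms from the SMILES: 15 C, 1 Cl, 1 N.
Implicit hydrogens by atom environment:
  7 × C (aromatic): 1 H each → 7
  5 × C (aromatic): no H
  2 × C: 2 H each → 4
  1 × C: 3 H
  1 × Cl: no H
  1 × N: 2 H
  Total hydrogens = 16.
Molecular formula: C15H16ClN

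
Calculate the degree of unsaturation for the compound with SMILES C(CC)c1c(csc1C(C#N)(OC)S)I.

5

Molecular formula from the SMILES: C10H12INOS2.
DoU = (2C + 2 + N − H − X)/2 = (2·10 + 2 + 1 − 12 − 1)/2 = 10/2 = 5.
(Structurally: 1 ring(s) + 4 π bond(s) = 5.)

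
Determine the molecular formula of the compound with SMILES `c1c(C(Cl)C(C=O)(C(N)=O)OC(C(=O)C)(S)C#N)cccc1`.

C14H13ClN2O4S

Heavy atoms from the SMILES: 14 C, 1 Cl, 2 N, 4 O, 1 S.
Implicit hydrogens by atom environment:
  5 × C (aromatic): 1 H each → 5
  5 × C: no H
  4 × O: no H
  2 × C: 1 H each → 2
  1 × C: 3 H
  1 × C (aromatic): no H
  1 × Cl: no H
  1 × N: 2 H
  1 × N: no H
  1 × S: 1 H
  Total hydrogens = 13.
Molecular formula: C14H13ClN2O4S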